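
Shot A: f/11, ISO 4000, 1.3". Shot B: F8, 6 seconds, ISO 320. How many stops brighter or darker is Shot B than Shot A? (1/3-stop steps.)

Aperture: f/11 → f/10 → f/9 → f/8 — 1 stop larger aperture (brighter).
Shutter speed: 1.3 → 1.6 → 2 → 2.5 → 3.2 → 4 → 5 → 6 — 2 1/3 stops slower (brighter).
ISO: 4000 → 3200 → 2500 → 2000 → 1600 → 1250 → 1000 → 800 → 640 → 500 → 400 → 320 — 3 2/3 stops dropped (darker).
Net: +1 +2 1/3 −3 2/3 = −1/3 stops.

1/3 stop darker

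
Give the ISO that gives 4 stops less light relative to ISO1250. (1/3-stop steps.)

ISO 80

ISO: 1250 → 1000 → 800 → 640 → 500 → 400 → 320 → 250 → 200 → 160 → 125 → 100 → 80 — 4 stops dropped (darker).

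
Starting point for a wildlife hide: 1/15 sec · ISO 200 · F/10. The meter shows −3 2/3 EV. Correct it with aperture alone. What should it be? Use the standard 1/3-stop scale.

Underexposed by 3 2/3 stops → need 3 2/3 stops brighter.
Aperture: f/10 → f/9 → f/8 → f/7.1 → f/6.3 → f/5.6 → f/5 → f/4.5 → f/4 → f/3.5 → f/3.2 → f/2.8.

f/2.8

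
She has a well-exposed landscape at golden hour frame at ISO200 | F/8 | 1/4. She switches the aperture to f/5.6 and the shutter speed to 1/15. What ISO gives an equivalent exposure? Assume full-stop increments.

Aperture: f/8 → f/5.6 — 1 stop larger aperture (brighter).
Shutter speed: 1/4 → 1/8 → 1/15 — 2 stops faster (darker).
Net change so far: 1 stop darker. Offset with the ISO: 200 → 400.

ISO 400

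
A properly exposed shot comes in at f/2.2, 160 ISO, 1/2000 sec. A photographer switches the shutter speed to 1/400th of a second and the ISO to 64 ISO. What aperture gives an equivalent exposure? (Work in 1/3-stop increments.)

Shutter speed: 1/2000 → 1/1600 → 1/1250 → 1/1000 → 1/800 → 1/640 → 1/500 → 1/400 — 2 1/3 stops slower (brighter).
ISO: 160 → 125 → 100 → 80 → 64 — 1 1/3 stops dropped (darker).
Net change so far: 1 stop brighter. Offset with the aperture: f/2.2 → f/2.5 → f/2.8 → f/3.2.

f/3.2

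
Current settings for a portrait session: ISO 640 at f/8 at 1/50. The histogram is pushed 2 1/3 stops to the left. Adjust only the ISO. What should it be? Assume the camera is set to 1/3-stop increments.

Underexposed by 2 1/3 stops → need 2 1/3 stops brighter.
ISO: 640 → 800 → 1000 → 1250 → 1600 → 2000 → 2500 → 3200.

ISO 3200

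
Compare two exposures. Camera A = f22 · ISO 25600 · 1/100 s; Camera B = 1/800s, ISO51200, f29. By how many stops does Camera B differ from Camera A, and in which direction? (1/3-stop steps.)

Aperture: f/22 → f/25 → f/29 — 2/3 stop narrower (darker).
Shutter speed: 1/100 → 1/125 → 1/160 → 1/200 → 1/250 → 1/320 → 1/400 → 1/500 → 1/640 → 1/800 — 3 stops faster (darker).
ISO: 25600 → 32000 → 40000 → 51200 — 1 stop higher (brighter).
Net: −2/3 −3 +1 = −2 2/3 stops.

2 2/3 stops darker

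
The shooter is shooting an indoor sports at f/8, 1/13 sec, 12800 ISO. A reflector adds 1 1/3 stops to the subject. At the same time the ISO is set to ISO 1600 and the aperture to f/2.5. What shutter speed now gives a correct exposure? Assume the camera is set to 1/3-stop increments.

1/40s

Scene light: 1 1/3 stops brighter.
ISO: 12800 → 10000 → 8000 → 6400 → 5000 → 4000 → 3200 → 2500 → 2000 → 1600 — 3 stops dropped (darker).
Aperture: f/8 → f/7.1 → f/6.3 → f/5.6 → f/5 → f/4.5 → f/4 → f/3.5 → f/3.2 → f/2.8 → f/2.5 — 3 1/3 stops wider (brighter).
Net so far: 1 2/3 stops brighter. Shutter speed: 1/13 → 1/15 → 1/20 → 1/25 → 1/30 → 1/40.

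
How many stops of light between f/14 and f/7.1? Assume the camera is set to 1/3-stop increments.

f/14 → f/13 → f/11 → f/10 → f/9 → f/8 → f/7.1 — count the steps: 6 third-stops = 2 stops.

2 stops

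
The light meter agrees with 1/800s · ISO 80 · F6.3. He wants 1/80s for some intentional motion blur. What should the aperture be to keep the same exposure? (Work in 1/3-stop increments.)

f/20

Shutter speed: 1/800 → 1/640 → 1/500 → 1/400 → 1/320 → 1/250 → 1/200 → 1/160 → 1/125 → 1/100 → 1/80 — 3 1/3 stops slower (brighter).
Need 3 1/3 stops darker from the aperture: f/6.3 → f/7.1 → f/8 → f/9 → f/10 → f/11 → f/13 → f/14 → f/16 → f/18 → f/20.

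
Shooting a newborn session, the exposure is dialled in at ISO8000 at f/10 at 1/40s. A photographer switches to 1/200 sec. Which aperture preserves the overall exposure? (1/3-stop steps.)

Shutter speed: 1/40 → 1/50 → 1/60 → 1/80 → 1/100 → 1/125 → 1/160 → 1/200 — 2 1/3 stops faster (darker).
Need 2 1/3 stops brighter from the aperture: f/10 → f/9 → f/8 → f/7.1 → f/6.3 → f/5.6 → f/5 → f/4.5.

f/4.5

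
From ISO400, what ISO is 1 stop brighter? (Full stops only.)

ISO 800

ISO: 400 → 800 — 1 stop higher (brighter).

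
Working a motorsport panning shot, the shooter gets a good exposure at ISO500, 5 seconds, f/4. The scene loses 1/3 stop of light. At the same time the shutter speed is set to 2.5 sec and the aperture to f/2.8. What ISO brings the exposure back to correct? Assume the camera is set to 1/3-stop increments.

ISO 640

Scene light: 1/3 stop darker.
Shutter speed: 5 → 4 → 3.2 → 2.5 — 1 stop faster (darker).
Aperture: f/4 → f/3.5 → f/3.2 → f/2.8 — 1 stop larger aperture (brighter).
Net so far: 1/3 stop darker. ISO: 500 → 640.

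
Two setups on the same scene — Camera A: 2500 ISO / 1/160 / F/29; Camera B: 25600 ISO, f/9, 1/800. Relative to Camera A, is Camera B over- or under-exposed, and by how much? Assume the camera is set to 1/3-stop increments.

4 1/3 stops brighter

Aperture: f/29 → f/25 → f/22 → f/20 → f/18 → f/16 → f/14 → f/13 → f/11 → f/10 → f/9 — 3 1/3 stops larger aperture (brighter).
Shutter speed: 1/160 → 1/200 → 1/250 → 1/320 → 1/400 → 1/500 → 1/640 → 1/800 — 2 1/3 stops faster (darker).
ISO: 2500 → 3200 → 4000 → 5000 → 6400 → 8000 → 10000 → 12800 → 16000 → 20000 → 25600 — 3 1/3 stops higher (brighter).
Net: +3 1/3 −2 1/3 +3 1/3 = +4 1/3 stops.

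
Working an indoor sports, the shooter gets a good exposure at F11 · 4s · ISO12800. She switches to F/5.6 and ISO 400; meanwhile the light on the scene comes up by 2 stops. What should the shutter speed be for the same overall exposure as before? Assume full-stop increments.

Scene light: 2 stops brighter.
Aperture: f/11 → f/8 → f/5.6 — 2 stops wider (brighter).
ISO: 12800 → 6400 → 3200 → 1600 → 800 → 400 — 5 stops lower (darker).
Net so far: 1 stop darker. Shutter speed: 4 → 8.

8 s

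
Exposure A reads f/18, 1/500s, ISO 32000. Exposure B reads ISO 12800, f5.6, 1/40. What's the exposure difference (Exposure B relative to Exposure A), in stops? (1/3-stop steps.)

5 2/3 stops brighter

Aperture: f/18 → f/16 → f/14 → f/13 → f/11 → f/10 → f/9 → f/8 → f/7.1 → f/6.3 → f/5.6 — 3 1/3 stops larger aperture (brighter).
Shutter speed: 1/500 → 1/400 → 1/320 → 1/250 → 1/200 → 1/160 → 1/125 → 1/100 → 1/80 → 1/60 → 1/50 → 1/40 — 3 2/3 stops slower (brighter).
ISO: 32000 → 25600 → 20000 → 16000 → 12800 — 1 1/3 stops dropped (darker).
Net: +3 1/3 +3 2/3 −1 1/3 = +5 2/3 stops.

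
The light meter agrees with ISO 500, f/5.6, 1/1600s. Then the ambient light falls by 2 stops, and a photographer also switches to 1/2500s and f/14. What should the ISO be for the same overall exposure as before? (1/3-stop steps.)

Scene light: 2 stops darker.
Shutter speed: 1/1600 → 1/2000 → 1/2500 — 2/3 stop shorter (darker).
Aperture: f/5.6 → f/6.3 → f/7.1 → f/8 → f/9 → f/10 → f/11 → f/13 → f/14 — 2 2/3 stops smaller aperture (darker).
Net so far: 5 1/3 stops darker. ISO: 500 → 640 → 800 → 1000 → 1250 → 1600 → 2000 → 2500 → 3200 → 4000 → 5000 → 6400 → 8000 → 10000 → 12800 → 16000 → 20000.

ISO 20000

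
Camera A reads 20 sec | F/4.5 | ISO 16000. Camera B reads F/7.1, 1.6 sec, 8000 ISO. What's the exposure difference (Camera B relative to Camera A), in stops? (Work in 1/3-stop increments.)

6 stops darker

Aperture: f/4.5 → f/5 → f/5.6 → f/6.3 → f/7.1 — 1 1/3 stops narrower (darker).
Shutter speed: 20 → 15 → 13 → 10 → 8 → 6 → 5 → 4 → 3.2 → 2.5 → 2 → 1.6 — 3 2/3 stops shorter (darker).
ISO: 16000 → 12800 → 10000 → 8000 — 1 stop lower (darker).
Net: −1 1/3 −3 2/3 −1 = −6 stops.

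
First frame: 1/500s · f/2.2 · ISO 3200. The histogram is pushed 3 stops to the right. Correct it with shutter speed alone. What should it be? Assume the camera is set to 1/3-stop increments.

Overexposed by 3 stops → need 3 stops darker.
Shutter speed: 1/500 → 1/640 → 1/800 → 1/1000 → 1/1250 → 1/1600 → 1/2000 → 1/2500 → 1/3200 → 1/4000.

1/4000s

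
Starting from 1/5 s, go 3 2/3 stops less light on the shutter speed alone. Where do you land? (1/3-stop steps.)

Shutter speed: 1/5 → 1/6 → 1/8 → 1/10 → 1/13 → 1/15 → 1/20 → 1/25 → 1/30 → 1/40 → 1/50 → 1/60 — 3 2/3 stops faster (darker).

1/60s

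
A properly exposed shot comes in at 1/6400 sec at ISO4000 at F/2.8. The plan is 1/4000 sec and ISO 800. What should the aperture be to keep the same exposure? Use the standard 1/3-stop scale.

f/1.6

Shutter speed: 1/6400 → 1/5000 → 1/4000 — 2/3 stop longer (brighter).
ISO: 4000 → 3200 → 2500 → 2000 → 1600 → 1250 → 1000 → 800 — 2 1/3 stops lower (darker).
Net change so far: 1 2/3 stops darker. Offset with the aperture: f/2.8 → f/2.5 → f/2.2 → f/2 → f/1.8 → f/1.6.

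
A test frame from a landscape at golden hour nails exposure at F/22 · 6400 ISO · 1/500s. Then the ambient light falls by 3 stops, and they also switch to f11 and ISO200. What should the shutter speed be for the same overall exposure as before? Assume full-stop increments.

Scene light: 3 stops darker.
Aperture: f/22 → f/16 → f/11 — 2 stops larger aperture (brighter).
ISO: 6400 → 3200 → 1600 → 800 → 400 → 200 — 5 stops lower (darker).
Net so far: 6 stops darker. Shutter speed: 1/500 → 1/250 → 1/125 → 1/60 → 1/30 → 1/15 → 1/8.

1/8s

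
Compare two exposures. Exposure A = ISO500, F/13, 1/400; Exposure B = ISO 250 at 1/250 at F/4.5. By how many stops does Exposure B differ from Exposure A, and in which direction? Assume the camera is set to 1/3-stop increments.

2 2/3 stops brighter

Aperture: f/13 → f/11 → f/10 → f/9 → f/8 → f/7.1 → f/6.3 → f/5.6 → f/5 → f/4.5 — 3 stops wider (brighter).
Shutter speed: 1/400 → 1/320 → 1/250 — 2/3 stop slower (brighter).
ISO: 500 → 400 → 320 → 250 — 1 stop lower (darker).
Net: +3 +2/3 −1 = +2 2/3 stops.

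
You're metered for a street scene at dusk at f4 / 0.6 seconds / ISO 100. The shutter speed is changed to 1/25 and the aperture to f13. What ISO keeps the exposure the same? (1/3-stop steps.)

Shutter speed: 0.6 → 0.5 → 0.4 → 0.3 → 1/4 → 1/5 → 1/6 → 1/8 → 1/10 → 1/13 → 1/15 → 1/20 → 1/25 — 4 stops faster (darker).
Aperture: f/4 → f/4.5 → f/5 → f/5.6 → f/6.3 → f/7.1 → f/8 → f/9 → f/10 → f/11 → f/13 — 3 1/3 stops narrower (darker).
Net change so far: 7 1/3 stops darker. Offset with the ISO: 100 → 125 → 160 → 200 → 250 → 320 → 400 → 500 → 640 → 800 → 1000 → 1250 → 1600 → 2000 → 2500 → 3200 → 4000 → 5000 → 6400 → 8000 → 10000 → 12800 → 16000.

ISO 16000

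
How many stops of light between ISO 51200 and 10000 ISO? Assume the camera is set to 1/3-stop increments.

51200 → 40000 → 32000 → 25600 → 20000 → 16000 → 12800 → 10000 — count the steps: 7 third-stops = 2 1/3 stops.

2 1/3 stops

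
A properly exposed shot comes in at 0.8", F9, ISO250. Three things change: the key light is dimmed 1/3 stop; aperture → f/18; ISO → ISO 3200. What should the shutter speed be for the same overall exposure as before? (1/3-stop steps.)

0.3 s

Scene light: 1/3 stop darker.
Aperture: f/9 → f/10 → f/11 → f/13 → f/14 → f/16 → f/18 — 2 stops smaller aperture (darker).
ISO: 250 → 320 → 400 → 500 → 640 → 800 → 1000 → 1250 → 1600 → 2000 → 2500 → 3200 — 3 2/3 stops higher (brighter).
Net so far: 1 1/3 stops brighter. Shutter speed: 0.8 → 0.6 → 0.5 → 0.4 → 0.3.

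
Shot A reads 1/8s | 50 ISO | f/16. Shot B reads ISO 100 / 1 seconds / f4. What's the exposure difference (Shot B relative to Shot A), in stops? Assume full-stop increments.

8 stops brighter

Aperture: f/16 → f/11 → f/8 → f/5.6 → f/4 — 4 stops larger aperture (brighter).
Shutter speed: 1/8 → 1/4 → 1/2 → 1 — 3 stops longer (brighter).
ISO: 50 → 100 — 1 stop higher (brighter).
Net: +4 +3 +1 = +8 stops.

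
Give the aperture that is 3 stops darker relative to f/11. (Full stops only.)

Aperture: f/11 → f/16 → f/22 → f/32 — 3 stops narrower (darker).

f/32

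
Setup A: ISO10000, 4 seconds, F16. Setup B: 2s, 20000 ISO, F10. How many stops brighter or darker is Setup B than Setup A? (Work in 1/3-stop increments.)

1 1/3 stops brighter

Aperture: f/16 → f/14 → f/13 → f/11 → f/10 — 1 1/3 stops opened up (brighter).
Shutter speed: 4 → 3.2 → 2.5 → 2 — 1 stop shorter (darker).
ISO: 10000 → 12800 → 16000 → 20000 — 1 stop raised (brighter).
Net: +1 1/3 −1 +1 = +1 1/3 stops.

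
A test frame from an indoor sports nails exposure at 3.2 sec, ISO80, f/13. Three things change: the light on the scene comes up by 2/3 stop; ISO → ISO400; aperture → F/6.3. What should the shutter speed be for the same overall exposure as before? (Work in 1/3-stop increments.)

Scene light: 2/3 stop brighter.
ISO: 80 → 100 → 125 → 160 → 200 → 250 → 320 → 400 — 2 1/3 stops higher (brighter).
Aperture: f/13 → f/11 → f/10 → f/9 → f/8 → f/7.1 → f/6.3 — 2 stops wider (brighter).
Net so far: 5 stops brighter. Shutter speed: 3.2 → 2.5 → 2 → 1.6 → 1.3 → 1 → 0.8 → 0.6 → 0.5 → 0.4 → 0.3 → 1/4 → 1/5 → 1/6 → 1/8 → 1/10.

1/10s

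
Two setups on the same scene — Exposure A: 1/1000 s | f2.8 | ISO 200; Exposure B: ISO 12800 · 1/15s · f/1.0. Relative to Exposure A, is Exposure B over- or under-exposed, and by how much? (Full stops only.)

15 stops brighter

Aperture: f/2.8 → f/2 → f/1.4 → f/1.0 — 3 stops opened up (brighter).
Shutter speed: 1/1000 → 1/500 → 1/250 → 1/125 → 1/60 → 1/30 → 1/15 — 6 stops slower (brighter).
ISO: 200 → 400 → 800 → 1600 → 3200 → 6400 → 12800 — 6 stops raised (brighter).
Net: +3 +6 +6 = +15 stops.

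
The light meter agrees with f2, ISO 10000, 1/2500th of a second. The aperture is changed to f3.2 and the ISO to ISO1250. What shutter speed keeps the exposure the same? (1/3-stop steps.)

Aperture: f/2 → f/2.2 → f/2.5 → f/2.8 → f/3.2 — 1 1/3 stops narrower (darker).
ISO: 10000 → 8000 → 6400 → 5000 → 4000 → 3200 → 2500 → 2000 → 1600 → 1250 — 3 stops lower (darker).
Net change so far: 4 1/3 stops darker. Offset with the shutter speed: 1/2500 → 1/2000 → 1/1600 → 1/1250 → 1/1000 → 1/800 → 1/640 → 1/500 → 1/400 → 1/320 → 1/250 → 1/200 → 1/160 → 1/125.

1/125s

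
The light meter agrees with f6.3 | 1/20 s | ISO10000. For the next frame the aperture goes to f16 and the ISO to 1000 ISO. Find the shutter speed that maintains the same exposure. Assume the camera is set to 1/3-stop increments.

3.2 s

Aperture: f/6.3 → f/7.1 → f/8 → f/9 → f/10 → f/11 → f/13 → f/14 → f/16 — 2 2/3 stops stopped down (darker).
ISO: 10000 → 8000 → 6400 → 5000 → 4000 → 3200 → 2500 → 2000 → 1600 → 1250 → 1000 — 3 1/3 stops dropped (darker).
Net change so far: 6 stops darker. Offset with the shutter speed: 1/20 → 1/15 → 1/13 → 1/10 → 1/8 → 1/6 → 1/5 → 1/4 → 0.3 → 0.4 → 0.5 → 0.6 → 0.8 → 1 → 1.3 → 1.6 → 2 → 2.5 → 3.2.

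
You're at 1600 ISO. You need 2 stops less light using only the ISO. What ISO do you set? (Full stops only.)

ISO 400

ISO: 1600 → 800 → 400 — 2 stops lower (darker).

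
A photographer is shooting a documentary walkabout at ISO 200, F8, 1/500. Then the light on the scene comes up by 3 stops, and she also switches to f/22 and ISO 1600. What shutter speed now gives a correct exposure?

Scene light: 3 stops brighter.
Aperture: f/8 → f/11 → f/16 → f/22 — 3 stops smaller aperture (darker).
ISO: 200 → 400 → 800 → 1600 — 3 stops raised (brighter).
Net so far: 3 stops brighter. Shutter speed: 1/500 → 1/1000 → 1/2000 → 1/4000.

1/4000s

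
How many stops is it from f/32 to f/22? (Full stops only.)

f/32 → f/22 — count the steps: 1 stop.

1 stop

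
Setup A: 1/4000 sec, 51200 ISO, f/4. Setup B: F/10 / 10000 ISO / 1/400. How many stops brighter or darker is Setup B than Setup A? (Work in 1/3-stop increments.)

1 2/3 stops darker

Aperture: f/4 → f/4.5 → f/5 → f/5.6 → f/6.3 → f/7.1 → f/8 → f/9 → f/10 — 2 2/3 stops narrower (darker).
Shutter speed: 1/4000 → 1/3200 → 1/2500 → 1/2000 → 1/1600 → 1/1250 → 1/1000 → 1/800 → 1/640 → 1/500 → 1/400 — 3 1/3 stops longer (brighter).
ISO: 51200 → 40000 → 32000 → 25600 → 20000 → 16000 → 12800 → 10000 — 2 1/3 stops dropped (darker).
Net: −2 2/3 +3 1/3 −2 1/3 = −1 2/3 stops.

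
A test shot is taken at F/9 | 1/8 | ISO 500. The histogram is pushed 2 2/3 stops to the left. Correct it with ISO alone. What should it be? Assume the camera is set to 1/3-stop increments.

Underexposed by 2 2/3 stops → need 2 2/3 stops brighter.
ISO: 500 → 640 → 800 → 1000 → 1250 → 1600 → 2000 → 2500 → 3200.

ISO 3200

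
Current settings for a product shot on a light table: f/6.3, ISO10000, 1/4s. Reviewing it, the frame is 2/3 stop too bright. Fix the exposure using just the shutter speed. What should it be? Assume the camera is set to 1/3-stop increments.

1/6s

Overexposed by 2/3 stop → need 2/3 stop darker.
Shutter speed: 1/4 → 1/5 → 1/6.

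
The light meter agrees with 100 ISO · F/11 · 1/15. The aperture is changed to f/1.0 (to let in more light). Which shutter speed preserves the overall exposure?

Aperture: f/11 → f/8 → f/5.6 → f/4 → f/2.8 → f/2 → f/1.4 → f/1.0 — 7 stops wider (brighter).
Need 7 stops darker from the shutter speed: 1/15 → 1/30 → 1/60 → 1/125 → 1/250 → 1/500 → 1/1000 → 1/2000.

1/2000s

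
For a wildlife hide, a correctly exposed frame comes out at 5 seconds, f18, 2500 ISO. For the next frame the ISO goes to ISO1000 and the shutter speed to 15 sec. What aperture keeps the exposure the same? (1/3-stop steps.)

f/20

ISO: 2500 → 2000 → 1600 → 1250 → 1000 — 1 1/3 stops dropped (darker).
Shutter speed: 5 → 6 → 8 → 10 → 13 → 15 — 1 2/3 stops longer (brighter).
Net change so far: 1/3 stop brighter. Offset with the aperture: f/18 → f/20.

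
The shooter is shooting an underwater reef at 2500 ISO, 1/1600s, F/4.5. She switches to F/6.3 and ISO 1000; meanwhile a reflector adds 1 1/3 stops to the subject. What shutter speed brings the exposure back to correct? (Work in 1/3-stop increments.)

1/800s

Scene light: 1 1/3 stops brighter.
Aperture: f/4.5 → f/5 → f/5.6 → f/6.3 — 1 stop stopped down (darker).
ISO: 2500 → 2000 → 1600 → 1250 → 1000 — 1 1/3 stops dropped (darker).
Net so far: 1 stop darker. Shutter speed: 1/1600 → 1/1250 → 1/1000 → 1/800.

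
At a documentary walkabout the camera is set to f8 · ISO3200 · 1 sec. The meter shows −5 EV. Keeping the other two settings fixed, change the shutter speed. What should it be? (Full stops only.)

Underexposed by 5 stops → need 5 stops brighter.
Shutter speed: 1 → 2 → 4 → 8 → 15 → 30.

30 s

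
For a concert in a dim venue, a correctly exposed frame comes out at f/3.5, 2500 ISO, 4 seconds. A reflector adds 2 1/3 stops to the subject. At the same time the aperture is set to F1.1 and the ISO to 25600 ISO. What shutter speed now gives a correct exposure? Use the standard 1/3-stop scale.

1/125s

Scene light: 2 1/3 stops brighter.
Aperture: f/3.5 → f/3.2 → f/2.8 → f/2.5 → f/2.2 → f/2 → f/1.8 → f/1.6 → f/1.4 → f/1.2 → f/1.1 — 3 1/3 stops opened up (brighter).
ISO: 2500 → 3200 → 4000 → 5000 → 6400 → 8000 → 10000 → 12800 → 16000 → 20000 → 25600 — 3 1/3 stops raised (brighter).
Net so far: 9 stops brighter. Shutter speed: 4 → 3.2 → 2.5 → 2 → 1.6 → 1.3 → 1 → 0.8 → 0.6 → 0.5 → 0.4 → 0.3 → 1/4 → 1/5 → 1/6 → 1/8 → 1/10 → 1/13 → 1/15 → 1/20 → 1/25 → 1/30 → 1/40 → 1/50 → 1/60 → 1/80 → 1/100 → 1/125.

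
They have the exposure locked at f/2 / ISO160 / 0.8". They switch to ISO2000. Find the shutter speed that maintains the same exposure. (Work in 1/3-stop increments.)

1/15s

ISO: 160 → 200 → 250 → 320 → 400 → 500 → 640 → 800 → 1000 → 1250 → 1600 → 2000 — 3 2/3 stops higher (brighter).
Need 3 2/3 stops darker from the shutter speed: 0.8 → 0.6 → 0.5 → 0.4 → 0.3 → 1/4 → 1/5 → 1/6 → 1/8 → 1/10 → 1/13 → 1/15.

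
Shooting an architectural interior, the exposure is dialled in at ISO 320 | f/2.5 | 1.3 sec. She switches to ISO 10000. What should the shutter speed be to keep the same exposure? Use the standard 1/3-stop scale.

1/25s

ISO: 320 → 400 → 500 → 640 → 800 → 1000 → 1250 → 1600 → 2000 → 2500 → 3200 → 4000 → 5000 → 6400 → 8000 → 10000 — 5 stops higher (brighter).
Need 5 stops darker from the shutter speed: 1.3 → 1 → 0.8 → 0.6 → 0.5 → 0.4 → 0.3 → 1/4 → 1/5 → 1/6 → 1/8 → 1/10 → 1/13 → 1/15 → 1/20 → 1/25.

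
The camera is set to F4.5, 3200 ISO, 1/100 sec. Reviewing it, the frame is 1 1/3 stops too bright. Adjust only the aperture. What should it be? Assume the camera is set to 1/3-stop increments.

Overexposed by 1 1/3 stops → need 1 1/3 stops darker.
Aperture: f/4.5 → f/5 → f/5.6 → f/6.3 → f/7.1.

f/7.1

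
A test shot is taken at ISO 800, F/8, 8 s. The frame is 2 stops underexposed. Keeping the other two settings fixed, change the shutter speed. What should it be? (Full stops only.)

Underexposed by 2 stops → need 2 stops brighter.
Shutter speed: 8 → 15 → 30.

30 s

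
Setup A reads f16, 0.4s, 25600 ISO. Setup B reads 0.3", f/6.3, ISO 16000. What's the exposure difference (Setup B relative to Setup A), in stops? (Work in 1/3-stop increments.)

1 2/3 stops brighter

Aperture: f/16 → f/14 → f/13 → f/11 → f/10 → f/9 → f/8 → f/7.1 → f/6.3 — 2 2/3 stops opened up (brighter).
Shutter speed: 0.4 → 0.3 — 1/3 stop shorter (darker).
ISO: 25600 → 20000 → 16000 — 2/3 stop dropped (darker).
Net: +2 2/3 −1/3 −2/3 = +1 2/3 stops.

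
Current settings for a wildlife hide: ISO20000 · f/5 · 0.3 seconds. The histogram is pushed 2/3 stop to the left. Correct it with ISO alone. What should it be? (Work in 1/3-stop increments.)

Underexposed by 2/3 stop → need 2/3 stop brighter.
ISO: 20000 → 25600 → 32000.

ISO 32000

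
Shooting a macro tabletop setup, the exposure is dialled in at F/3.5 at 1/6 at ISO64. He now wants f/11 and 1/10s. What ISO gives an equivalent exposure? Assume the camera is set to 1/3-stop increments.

ISO 1000

Aperture: f/3.5 → f/4 → f/4.5 → f/5 → f/5.6 → f/6.3 → f/7.1 → f/8 → f/9 → f/10 → f/11 — 3 1/3 stops smaller aperture (darker).
Shutter speed: 1/6 → 1/8 → 1/10 — 2/3 stop faster (darker).
Net change so far: 4 stops darker. Offset with the ISO: 64 → 80 → 100 → 125 → 160 → 200 → 250 → 320 → 400 → 500 → 640 → 800 → 1000.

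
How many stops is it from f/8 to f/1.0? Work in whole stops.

f/8 → f/5.6 → f/4 → f/2.8 → f/2 → f/1.4 → f/1.0 — count the steps: 6 stops.

6 stops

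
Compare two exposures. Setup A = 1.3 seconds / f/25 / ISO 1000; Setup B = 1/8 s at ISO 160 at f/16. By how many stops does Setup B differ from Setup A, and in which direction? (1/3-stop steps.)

Aperture: f/25 → f/22 → f/20 → f/18 → f/16 — 1 1/3 stops opened up (brighter).
Shutter speed: 1.3 → 1 → 0.8 → 0.6 → 0.5 → 0.4 → 0.3 → 1/4 → 1/5 → 1/6 → 1/8 — 3 1/3 stops shorter (darker).
ISO: 1000 → 800 → 640 → 500 → 400 → 320 → 250 → 200 → 160 — 2 2/3 stops dropped (darker).
Net: +1 1/3 −3 1/3 −2 2/3 = −4 2/3 stops.

4 2/3 stops darker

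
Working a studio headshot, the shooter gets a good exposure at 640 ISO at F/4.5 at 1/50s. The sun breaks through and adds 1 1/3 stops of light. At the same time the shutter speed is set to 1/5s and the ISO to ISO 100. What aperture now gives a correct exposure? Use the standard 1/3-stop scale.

f/9

Scene light: 1 1/3 stops brighter.
Shutter speed: 1/50 → 1/40 → 1/30 → 1/25 → 1/20 → 1/15 → 1/13 → 1/10 → 1/8 → 1/6 → 1/5 — 3 1/3 stops longer (brighter).
ISO: 640 → 500 → 400 → 320 → 250 → 200 → 160 → 125 → 100 — 2 2/3 stops lower (darker).
Net so far: 2 stops brighter. Aperture: f/4.5 → f/5 → f/5.6 → f/6.3 → f/7.1 → f/8 → f/9.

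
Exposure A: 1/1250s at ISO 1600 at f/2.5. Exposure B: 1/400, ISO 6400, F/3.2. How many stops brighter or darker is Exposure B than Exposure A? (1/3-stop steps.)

Aperture: f/2.5 → f/2.8 → f/3.2 — 2/3 stop stopped down (darker).
Shutter speed: 1/1250 → 1/1000 → 1/800 → 1/640 → 1/500 → 1/400 — 1 2/3 stops longer (brighter).
ISO: 1600 → 2000 → 2500 → 3200 → 4000 → 5000 → 6400 — 2 stops raised (brighter).
Net: −2/3 +1 2/3 +2 = +3 stops.

3 stops brighter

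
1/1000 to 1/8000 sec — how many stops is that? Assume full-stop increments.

3 stops

1/1000 → 1/2000 → 1/4000 → 1/8000 — count the steps: 3 stops.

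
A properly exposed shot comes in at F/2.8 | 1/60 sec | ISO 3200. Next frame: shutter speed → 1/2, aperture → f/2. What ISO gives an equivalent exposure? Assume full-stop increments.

ISO 50

Shutter speed: 1/60 → 1/30 → 1/15 → 1/8 → 1/4 → 1/2 — 5 stops slower (brighter).
Aperture: f/2.8 → f/2 — 1 stop wider (brighter).
Net change so far: 6 stops brighter. Offset with the ISO: 3200 → 1600 → 800 → 400 → 200 → 100 → 50.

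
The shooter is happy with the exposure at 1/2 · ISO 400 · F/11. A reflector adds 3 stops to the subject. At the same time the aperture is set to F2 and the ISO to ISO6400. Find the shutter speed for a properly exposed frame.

Scene light: 3 stops brighter.
Aperture: f/11 → f/8 → f/5.6 → f/4 → f/2.8 → f/2 — 5 stops larger aperture (brighter).
ISO: 400 → 800 → 1600 → 3200 → 6400 — 4 stops higher (brighter).
Net so far: 12 stops brighter. Shutter speed: 1/2 → 1/4 → 1/8 → 1/15 → 1/30 → 1/60 → 1/125 → 1/250 → 1/500 → 1/1000 → 1/2000 → 1/4000 → 1/8000.

1/8000s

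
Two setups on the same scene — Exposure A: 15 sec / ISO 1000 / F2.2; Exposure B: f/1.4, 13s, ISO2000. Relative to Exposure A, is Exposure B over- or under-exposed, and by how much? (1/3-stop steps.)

2 stops brighter

Aperture: f/2.2 → f/2 → f/1.8 → f/1.6 → f/1.4 — 1 1/3 stops wider (brighter).
Shutter speed: 15 → 13 — 1/3 stop faster (darker).
ISO: 1000 → 1250 → 1600 → 2000 — 1 stop raised (brighter).
Net: +1 1/3 −1/3 +1 = +2 stops.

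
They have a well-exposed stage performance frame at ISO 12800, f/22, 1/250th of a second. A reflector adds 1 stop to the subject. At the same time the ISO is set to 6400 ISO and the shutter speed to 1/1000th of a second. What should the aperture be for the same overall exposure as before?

f/11

Scene light: 1 stop brighter.
ISO: 12800 → 6400 — 1 stop dropped (darker).
Shutter speed: 1/250 → 1/500 → 1/1000 — 2 stops shorter (darker).
Net so far: 2 stops darker. Aperture: f/22 → f/16 → f/11.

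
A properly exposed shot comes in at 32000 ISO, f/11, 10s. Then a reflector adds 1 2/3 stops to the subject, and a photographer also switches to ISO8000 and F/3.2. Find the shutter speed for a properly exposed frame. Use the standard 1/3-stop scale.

1 s

Scene light: 1 2/3 stops brighter.
ISO: 32000 → 25600 → 20000 → 16000 → 12800 → 10000 → 8000 — 2 stops dropped (darker).
Aperture: f/11 → f/10 → f/9 → f/8 → f/7.1 → f/6.3 → f/5.6 → f/5 → f/4.5 → f/4 → f/3.5 → f/3.2 — 3 2/3 stops larger aperture (brighter).
Net so far: 3 1/3 stops brighter. Shutter speed: 10 → 8 → 6 → 5 → 4 → 3.2 → 2.5 → 2 → 1.6 → 1.3 → 1.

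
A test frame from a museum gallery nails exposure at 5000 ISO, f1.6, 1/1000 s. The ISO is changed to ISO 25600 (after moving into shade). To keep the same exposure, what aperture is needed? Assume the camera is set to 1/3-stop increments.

ISO: 5000 → 6400 → 8000 → 10000 → 12800 → 16000 → 20000 → 25600 — 2 1/3 stops raised (brighter).
Need 2 1/3 stops darker from the aperture: f/1.6 → f/1.8 → f/2 → f/2.2 → f/2.5 → f/2.8 → f/3.2 → f/3.5.

f/3.5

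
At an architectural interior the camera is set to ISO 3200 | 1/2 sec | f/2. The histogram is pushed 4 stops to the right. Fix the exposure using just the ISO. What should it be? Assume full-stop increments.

ISO 200

Overexposed by 4 stops → need 4 stops darker.
ISO: 3200 → 1600 → 800 → 400 → 200.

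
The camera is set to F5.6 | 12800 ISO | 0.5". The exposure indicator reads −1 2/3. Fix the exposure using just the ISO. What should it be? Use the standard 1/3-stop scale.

ISO 40000

Underexposed by 1 2/3 stops → need 1 2/3 stops brighter.
ISO: 12800 → 16000 → 20000 → 25600 → 32000 → 40000.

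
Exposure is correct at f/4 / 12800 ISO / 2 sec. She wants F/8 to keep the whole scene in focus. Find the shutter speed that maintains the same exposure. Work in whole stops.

8 s

Aperture: f/4 → f/5.6 → f/8 — 2 stops smaller aperture (darker).
Need 2 stops brighter from the shutter speed: 2 → 4 → 8.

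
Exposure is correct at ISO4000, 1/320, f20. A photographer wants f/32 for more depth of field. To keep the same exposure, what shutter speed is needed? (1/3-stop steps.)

1/125s

Aperture: f/20 → f/22 → f/25 → f/29 → f/32 — 1 1/3 stops narrower (darker).
Need 1 1/3 stops brighter from the shutter speed: 1/320 → 1/250 → 1/200 → 1/160 → 1/125.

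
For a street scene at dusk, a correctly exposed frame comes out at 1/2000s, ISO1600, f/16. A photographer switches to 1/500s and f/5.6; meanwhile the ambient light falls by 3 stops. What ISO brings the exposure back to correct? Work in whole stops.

Scene light: 3 stops darker.
Shutter speed: 1/2000 → 1/1000 → 1/500 — 2 stops slower (brighter).
Aperture: f/16 → f/11 → f/8 → f/5.6 — 3 stops opened up (brighter).
Net so far: 2 stops brighter. ISO: 1600 → 800 → 400.

ISO 400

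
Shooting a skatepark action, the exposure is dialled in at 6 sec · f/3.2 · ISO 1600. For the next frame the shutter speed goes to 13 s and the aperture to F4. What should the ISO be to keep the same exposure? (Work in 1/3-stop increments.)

Shutter speed: 6 → 8 → 10 → 13 — 1 stop slower (brighter).
Aperture: f/3.2 → f/3.5 → f/4 — 2/3 stop smaller aperture (darker).
Net change so far: 1/3 stop brighter. Offset with the ISO: 1600 → 1250.

ISO 1250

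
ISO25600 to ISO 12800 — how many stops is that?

1 stop

25600 → 12800 — count the steps: 1 stop.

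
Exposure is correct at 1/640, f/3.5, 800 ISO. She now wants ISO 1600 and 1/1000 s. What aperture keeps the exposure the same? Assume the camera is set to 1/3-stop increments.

f/4

ISO: 800 → 1000 → 1250 → 1600 — 1 stop raised (brighter).
Shutter speed: 1/640 → 1/800 → 1/1000 — 2/3 stop faster (darker).
Net change so far: 1/3 stop brighter. Offset with the aperture: f/3.5 → f/4.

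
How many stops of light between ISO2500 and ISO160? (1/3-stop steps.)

4 stops

2500 → 2000 → 1600 → 1250 → 1000 → 800 → 640 → 500 → 400 → 320 → 250 → 200 → 160 — count the steps: 12 third-stops = 4 stops.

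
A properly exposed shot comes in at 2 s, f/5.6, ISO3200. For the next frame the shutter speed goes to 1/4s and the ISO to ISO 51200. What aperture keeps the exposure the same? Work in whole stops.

f/8

Shutter speed: 2 → 1 → 1/2 → 1/4 — 3 stops shorter (darker).
ISO: 3200 → 6400 → 12800 → 25600 → 51200 — 4 stops raised (brighter).
Net change so far: 1 stop brighter. Offset with the aperture: f/5.6 → f/8.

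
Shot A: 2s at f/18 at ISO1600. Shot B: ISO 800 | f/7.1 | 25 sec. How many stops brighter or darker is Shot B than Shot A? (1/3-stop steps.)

5 1/3 stops brighter

Aperture: f/18 → f/16 → f/14 → f/13 → f/11 → f/10 → f/9 → f/8 → f/7.1 — 2 2/3 stops wider (brighter).
Shutter speed: 2 → 2.5 → 3.2 → 4 → 5 → 6 → 8 → 10 → 13 → 15 → 20 → 25 — 3 2/3 stops longer (brighter).
ISO: 1600 → 1250 → 1000 → 800 — 1 stop dropped (darker).
Net: +2 2/3 +3 2/3 −1 = +5 1/3 stops.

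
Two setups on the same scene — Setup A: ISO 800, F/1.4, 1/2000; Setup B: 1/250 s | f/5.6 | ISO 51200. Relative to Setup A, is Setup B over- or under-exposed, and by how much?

Aperture: f/1.4 → f/2 → f/2.8 → f/4 → f/5.6 — 4 stops smaller aperture (darker).
Shutter speed: 1/2000 → 1/1000 → 1/500 → 1/250 — 3 stops longer (brighter).
ISO: 800 → 1600 → 3200 → 6400 → 12800 → 25600 → 51200 — 6 stops higher (brighter).
Net: −4 +3 +6 = +5 stops.

5 stops brighter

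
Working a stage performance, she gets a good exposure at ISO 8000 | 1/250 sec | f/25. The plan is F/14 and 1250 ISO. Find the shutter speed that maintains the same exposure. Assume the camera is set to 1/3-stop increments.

Aperture: f/25 → f/22 → f/20 → f/18 → f/16 → f/14 — 1 2/3 stops larger aperture (brighter).
ISO: 8000 → 6400 → 5000 → 4000 → 3200 → 2500 → 2000 → 1600 → 1250 — 2 2/3 stops dropped (darker).
Net change so far: 1 stop darker. Offset with the shutter speed: 1/250 → 1/200 → 1/160 → 1/125.

1/125s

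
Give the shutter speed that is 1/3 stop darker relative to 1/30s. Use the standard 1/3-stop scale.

1/40s

Shutter speed: 1/30 → 1/40 — 1/3 stop faster (darker).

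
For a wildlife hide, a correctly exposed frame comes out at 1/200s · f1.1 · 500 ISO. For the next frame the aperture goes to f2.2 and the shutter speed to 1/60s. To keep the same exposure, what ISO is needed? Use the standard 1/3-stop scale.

Aperture: f/1.1 → f/1.2 → f/1.4 → f/1.6 → f/1.8 → f/2 → f/2.2 — 2 stops narrower (darker).
Shutter speed: 1/200 → 1/160 → 1/125 → 1/100 → 1/80 → 1/60 — 1 2/3 stops longer (brighter).
Net change so far: 1/3 stop darker. Offset with the ISO: 500 → 640.

ISO 640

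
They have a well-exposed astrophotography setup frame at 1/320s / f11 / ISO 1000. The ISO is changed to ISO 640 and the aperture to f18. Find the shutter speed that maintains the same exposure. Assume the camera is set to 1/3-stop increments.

ISO: 1000 → 800 → 640 — 2/3 stop lower (darker).
Aperture: f/11 → f/13 → f/14 → f/16 → f/18 — 1 1/3 stops smaller aperture (darker).
Net change so far: 2 stops darker. Offset with the shutter speed: 1/320 → 1/250 → 1/200 → 1/160 → 1/125 → 1/100 → 1/80.

1/80s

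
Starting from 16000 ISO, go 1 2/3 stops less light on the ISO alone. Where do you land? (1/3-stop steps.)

ISO 5000

ISO: 16000 → 12800 → 10000 → 8000 → 6400 → 5000 — 1 2/3 stops lower (darker).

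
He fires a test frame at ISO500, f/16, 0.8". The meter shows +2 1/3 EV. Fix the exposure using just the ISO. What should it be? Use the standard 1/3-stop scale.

Overexposed by 2 1/3 stops → need 2 1/3 stops darker.
ISO: 500 → 400 → 320 → 250 → 200 → 160 → 125 → 100.

ISO 100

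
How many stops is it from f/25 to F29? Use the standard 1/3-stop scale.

f/25 → f/29 — count the steps: 1 third-stops = 1/3 stop.

1/3 stop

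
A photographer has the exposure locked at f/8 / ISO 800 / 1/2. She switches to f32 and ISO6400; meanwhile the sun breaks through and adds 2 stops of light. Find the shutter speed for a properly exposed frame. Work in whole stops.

1/4s

Scene light: 2 stops brighter.
Aperture: f/8 → f/11 → f/16 → f/22 → f/32 — 4 stops narrower (darker).
ISO: 800 → 1600 → 3200 → 6400 — 3 stops raised (brighter).
Net so far: 1 stop brighter. Shutter speed: 1/2 → 1/4.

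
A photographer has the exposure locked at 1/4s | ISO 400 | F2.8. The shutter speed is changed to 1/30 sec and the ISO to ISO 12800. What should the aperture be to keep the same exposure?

Shutter speed: 1/4 → 1/8 → 1/15 → 1/30 — 3 stops shorter (darker).
ISO: 400 → 800 → 1600 → 3200 → 6400 → 12800 — 5 stops raised (brighter).
Net change so far: 2 stops brighter. Offset with the aperture: f/2.8 → f/4 → f/5.6.

f/5.6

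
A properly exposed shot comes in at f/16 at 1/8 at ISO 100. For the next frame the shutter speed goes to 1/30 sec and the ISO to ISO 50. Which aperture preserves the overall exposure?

f/5.6

Shutter speed: 1/8 → 1/15 → 1/30 — 2 stops faster (darker).
ISO: 100 → 50 — 1 stop dropped (darker).
Net change so far: 3 stops darker. Offset with the aperture: f/16 → f/11 → f/8 → f/5.6.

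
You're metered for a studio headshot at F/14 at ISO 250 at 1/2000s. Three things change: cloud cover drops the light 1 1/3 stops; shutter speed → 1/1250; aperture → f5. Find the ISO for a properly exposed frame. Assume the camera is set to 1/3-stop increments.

ISO 50

Scene light: 1 1/3 stops darker.
Shutter speed: 1/2000 → 1/1600 → 1/1250 — 2/3 stop slower (brighter).
Aperture: f/14 → f/13 → f/11 → f/10 → f/9 → f/8 → f/7.1 → f/6.3 → f/5.6 → f/5 — 3 stops wider (brighter).
Net so far: 2 1/3 stops brighter. ISO: 250 → 200 → 160 → 125 → 100 → 80 → 64 → 50.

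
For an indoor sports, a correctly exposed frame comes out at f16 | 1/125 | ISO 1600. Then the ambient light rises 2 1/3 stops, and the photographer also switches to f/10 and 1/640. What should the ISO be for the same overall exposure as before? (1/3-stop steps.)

Scene light: 2 1/3 stops brighter.
Aperture: f/16 → f/14 → f/13 → f/11 → f/10 — 1 1/3 stops opened up (brighter).
Shutter speed: 1/125 → 1/160 → 1/200 → 1/250 → 1/320 → 1/400 → 1/500 → 1/640 — 2 1/3 stops faster (darker).
Net so far: 1 1/3 stops brighter. ISO: 1600 → 1250 → 1000 → 800 → 640.

ISO 640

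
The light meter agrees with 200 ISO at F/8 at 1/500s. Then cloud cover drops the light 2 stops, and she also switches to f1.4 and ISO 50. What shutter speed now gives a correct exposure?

1/1000s

Scene light: 2 stops darker.
Aperture: f/8 → f/5.6 → f/4 → f/2.8 → f/2 → f/1.4 — 5 stops wider (brighter).
ISO: 200 → 100 → 50 — 2 stops lower (darker).
Net so far: 1 stop brighter. Shutter speed: 1/500 → 1/1000.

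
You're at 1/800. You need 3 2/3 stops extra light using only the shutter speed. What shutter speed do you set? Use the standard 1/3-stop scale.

1/60s

Shutter speed: 1/800 → 1/640 → 1/500 → 1/400 → 1/320 → 1/250 → 1/200 → 1/160 → 1/125 → 1/100 → 1/80 → 1/60 — 3 2/3 stops slower (brighter).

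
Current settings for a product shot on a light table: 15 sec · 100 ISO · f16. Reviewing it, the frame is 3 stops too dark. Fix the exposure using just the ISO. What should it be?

ISO 800

Underexposed by 3 stops → need 3 stops brighter.
ISO: 100 → 200 → 400 → 800.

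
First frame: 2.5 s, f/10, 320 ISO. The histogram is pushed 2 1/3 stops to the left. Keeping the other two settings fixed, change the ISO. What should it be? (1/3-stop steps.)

Underexposed by 2 1/3 stops → need 2 1/3 stops brighter.
ISO: 320 → 400 → 500 → 640 → 800 → 1000 → 1250 → 1600.

ISO 1600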